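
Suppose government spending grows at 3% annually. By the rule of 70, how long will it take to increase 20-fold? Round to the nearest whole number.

At 3% it doubles every 70/3 ≈ 23.33 years.
Reaching 20× takes log₂(20) ≈ 4.32 doublings.
4.32 × 23.33 ≈ 101 years.

≈ 101 years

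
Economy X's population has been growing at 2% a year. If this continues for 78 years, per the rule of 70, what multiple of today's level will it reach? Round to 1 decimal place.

Doubling time ≈ 70/2 = 35.00 years.
78 years / 35.00 ≈ 2.23 doublings → factor 2^2.23 ≈ 4.7.

around 4.7 times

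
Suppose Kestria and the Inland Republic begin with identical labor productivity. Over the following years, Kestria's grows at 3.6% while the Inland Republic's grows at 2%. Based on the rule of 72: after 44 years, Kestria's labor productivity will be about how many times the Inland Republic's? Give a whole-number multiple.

approximately 2 times

Rate gap = 3.6% − 2% = 1.6 points.
The ratio doubles every 72/1.6 ≈ 45.00 years.
44/45.00 ≈ 0.98 doublings → ratio ≈ 2^0.98 ≈ 2.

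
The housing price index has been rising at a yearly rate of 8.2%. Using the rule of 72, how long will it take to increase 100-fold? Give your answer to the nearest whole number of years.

At 8.2% it doubles every 72/8.2 ≈ 8.78 years.
100× is log₂ 100 ≈ 6.64 doublings, so ≈ 6.64 × 8.78 = 58 years.

≈ 58 years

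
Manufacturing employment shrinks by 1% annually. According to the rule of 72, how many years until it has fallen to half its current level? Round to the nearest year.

The rule works in reverse for decay: 72/1 ≈ 72.00 years to halve.

about 72 years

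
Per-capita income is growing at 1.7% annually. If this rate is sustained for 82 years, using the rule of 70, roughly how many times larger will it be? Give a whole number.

At 1.7% one doubling takes ≈ 41.18 years; 82 years is 2 of them, so ×4.

≈ 4 times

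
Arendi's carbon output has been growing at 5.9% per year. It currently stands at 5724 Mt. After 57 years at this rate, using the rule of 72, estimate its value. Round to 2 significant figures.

150000 Mt

It doubles every 72/5.9 ≈ 12.20 years, so 57 years is 4.67 doublings.
2^4.67 ≈ 25.46; 5724 × 25.46 ≈ 150000 Mt.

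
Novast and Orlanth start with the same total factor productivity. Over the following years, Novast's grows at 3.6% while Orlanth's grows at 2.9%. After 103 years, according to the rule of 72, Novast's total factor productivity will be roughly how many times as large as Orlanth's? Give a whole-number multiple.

Novast pulls ahead at 0.7 pp per year, so the ratio doubles every 72/0.7 ≈ 102.86 years.
In 103 years that's 1.00 doublings: 2^1.00 ≈ 2.

roughly 2 times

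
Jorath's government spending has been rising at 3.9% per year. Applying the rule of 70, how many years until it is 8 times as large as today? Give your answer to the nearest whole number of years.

roughly 54 years

At 3.9% it doubles every 70/3.9 ≈ 17.95 years.
8 = 2^3, so 3 doublings → 54 years.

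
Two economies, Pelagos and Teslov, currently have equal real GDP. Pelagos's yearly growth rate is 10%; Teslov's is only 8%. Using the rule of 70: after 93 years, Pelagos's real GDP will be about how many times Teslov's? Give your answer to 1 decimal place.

approximately 6.3 times

Rate gap = 10% − 8% = 2 points.
The ratio doubles every 70/2 ≈ 35.00 years.
93/35.00 ≈ 2.66 doublings → ratio ≈ 2^2.66 ≈ 6.3.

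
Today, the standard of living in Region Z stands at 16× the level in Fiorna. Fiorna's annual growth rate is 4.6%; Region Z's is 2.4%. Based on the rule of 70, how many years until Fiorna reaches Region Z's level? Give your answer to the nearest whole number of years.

The growth-rate gap is 4.6% − 2.4% = 2.2 percentage points.
So the ratio between them halves every 70/2.2 ≈ 31.82 years.
A 16× gap closes after 4 halvings: 4 × 31.82 ≈ 127 years.

approximately 127 years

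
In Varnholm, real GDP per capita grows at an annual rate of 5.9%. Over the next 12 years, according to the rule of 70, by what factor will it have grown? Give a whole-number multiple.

2 times

Doubling time ≈ 70/5.9 = 11.86 years.
12/11.86 ≈ 1 doubling, so about 2^1 = 2×.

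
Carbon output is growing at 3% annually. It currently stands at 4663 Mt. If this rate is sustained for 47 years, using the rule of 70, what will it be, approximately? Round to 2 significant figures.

Doubling time ≈ 70/3 = 23.33 years.
47 years is 47/23.33 ≈ 2.01 doublings, a factor of 2^2.01 ≈ 4.03.
4663 × 4.03 ≈ 19000 Mt.

around 19000 Mt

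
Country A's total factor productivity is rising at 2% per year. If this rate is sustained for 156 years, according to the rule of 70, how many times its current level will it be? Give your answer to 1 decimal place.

about 22.0 times

Doubles every ≈ 35.00 years (70/2).
156 years is 4.46 doublings; 2^4.46 ≈ 22.0×.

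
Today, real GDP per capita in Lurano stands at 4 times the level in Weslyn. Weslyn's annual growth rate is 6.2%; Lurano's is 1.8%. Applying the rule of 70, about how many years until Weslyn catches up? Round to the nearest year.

Weslyn gains on Lurano at 6.2% − 1.8% = 4.4 points a year.
At that relative rate the gap halves every 70/4.4 ≈ 15.91 years.
A 4 times gap closes after 2 halvings: 2 × 15.91 ≈ 32 years.

32 years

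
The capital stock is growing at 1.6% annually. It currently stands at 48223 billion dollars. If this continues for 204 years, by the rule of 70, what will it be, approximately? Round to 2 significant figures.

roughly 1200000 billion dollars

It doubles every 70/1.6 ≈ 43.75 years, so 204 years is 4.66 doublings.
2^4.66 ≈ 25.28; 48223 × 25.28 ≈ 1200000 billion dollars.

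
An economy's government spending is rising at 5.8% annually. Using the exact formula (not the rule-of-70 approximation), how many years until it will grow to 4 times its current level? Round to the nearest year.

25 years

t = ln(4) / ln(1 + 0.058) = 1.3863 / 0.056380 ≈ 24.59.
≈ 25 years.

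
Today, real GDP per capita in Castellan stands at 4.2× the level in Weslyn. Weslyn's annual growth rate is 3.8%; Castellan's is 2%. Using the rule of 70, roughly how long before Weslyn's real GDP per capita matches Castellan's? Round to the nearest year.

roughly 81 years

What matters is the difference: 1.8 pp.
Rule of 70 on the gap: the ratio halves every 70/1.8 ≈ 38.89 years.
A 4.2× gap takes log₂(4.2) ≈ 2.07 halvings to close: 2.07 × 38.89 ≈ 81 years.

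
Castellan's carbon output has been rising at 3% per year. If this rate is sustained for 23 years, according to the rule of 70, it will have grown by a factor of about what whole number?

around 2 times

At 3% one doubling takes ≈ 23.33 years; 23 years is 1 of them, so ×2.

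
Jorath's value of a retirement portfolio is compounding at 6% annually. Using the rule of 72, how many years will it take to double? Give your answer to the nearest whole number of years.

around 12 years

Doubling time ≈ 72 / 6 = 12.00 years.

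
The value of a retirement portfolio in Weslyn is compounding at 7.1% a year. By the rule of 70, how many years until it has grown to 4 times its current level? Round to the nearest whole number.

around 20 years

One doubling takes 70/7.1 = 9.86 years.
4× is 2 doublings, so 2 × 9.86 ≈ 20 years.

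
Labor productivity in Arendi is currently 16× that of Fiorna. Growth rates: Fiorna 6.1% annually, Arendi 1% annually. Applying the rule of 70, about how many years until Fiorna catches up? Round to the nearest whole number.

approximately 55 years

What matters is the difference: 5.1 pp.
Rule of 70 on the gap: the ratio halves every 70/5.1 ≈ 13.73 years.
A 16× gap closes after 4 halvings: 4 × 13.73 ≈ 55 years.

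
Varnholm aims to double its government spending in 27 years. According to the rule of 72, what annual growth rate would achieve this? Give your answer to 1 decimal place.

72 / 27 ≈ 2.67, so about 2.7% annually.

roughly 2.7% annually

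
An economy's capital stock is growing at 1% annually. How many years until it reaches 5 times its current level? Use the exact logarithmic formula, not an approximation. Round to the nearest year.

162 years

t = ln(5) / ln(1 + 0.01) = 1.6094 / 0.009950 ≈ 161.75.
≈ 162 years.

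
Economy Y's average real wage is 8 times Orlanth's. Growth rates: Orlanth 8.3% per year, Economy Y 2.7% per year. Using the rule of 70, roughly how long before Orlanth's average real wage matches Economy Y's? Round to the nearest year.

approximately 38 years

Orlanth gains on Economy Y at 8.3% − 2.7% = 5.6 points a year.
At that relative rate the gap halves every 70/5.6 ≈ 12.50 years.
An 8 times gap closes after 3 halvings: 3 × 12.50 ≈ 38 years.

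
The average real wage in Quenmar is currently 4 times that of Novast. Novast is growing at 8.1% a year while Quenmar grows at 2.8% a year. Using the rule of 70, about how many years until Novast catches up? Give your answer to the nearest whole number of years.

≈ 26 years

What matters is the difference: 5.3 pp.
Rule of 70 on the gap: the ratio halves every 70/5.3 ≈ 13.21 years.
A 4 times gap closes after 2 halvings: 2 × 13.21 ≈ 26 years.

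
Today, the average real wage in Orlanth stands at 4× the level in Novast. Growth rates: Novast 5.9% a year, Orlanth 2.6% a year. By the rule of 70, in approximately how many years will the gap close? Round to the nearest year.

Novast gains on Orlanth at 5.9% − 2.6% = 3.3 points a year.
At that relative rate the gap halves every 70/3.3 ≈ 21.21 years.
A 4× gap closes after 2 halvings: 2 × 21.21 ≈ 42 years.

about 42 years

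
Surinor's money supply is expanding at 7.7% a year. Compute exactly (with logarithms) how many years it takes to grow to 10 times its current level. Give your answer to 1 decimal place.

31.0 years

t = ln(10) / ln(1 + 0.077) = 2.3026 / 0.074179 ≈ 31.04.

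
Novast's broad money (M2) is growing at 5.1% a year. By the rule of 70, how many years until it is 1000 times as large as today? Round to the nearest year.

137 years

Doubling time ≈ 70/5.1 = 13.73 years.
Reaching 1000× takes log₂(1000) ≈ 9.97 doublings.
9.97 × 13.73 ≈ 137 years.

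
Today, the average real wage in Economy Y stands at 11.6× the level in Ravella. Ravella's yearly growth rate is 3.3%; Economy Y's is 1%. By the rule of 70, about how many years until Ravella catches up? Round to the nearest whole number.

approximately 108 years

The growth-rate gap is 3.3% − 1% = 2.3 percentage points.
So the ratio between them halves every 70/2.3 ≈ 30.43 years.
An 11.6× gap takes log₂(11.6) ≈ 3.54 halvings to close: 3.54 × 30.43 ≈ 108 years.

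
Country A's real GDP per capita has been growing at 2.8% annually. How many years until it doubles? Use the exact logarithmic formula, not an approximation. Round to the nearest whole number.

t = ln(2) / ln(1 + 0.028) = 0.6931 / 0.027615 ≈ 25.10.
≈ 25 years.

25 years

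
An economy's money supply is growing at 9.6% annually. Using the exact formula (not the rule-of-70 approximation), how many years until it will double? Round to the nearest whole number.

t = ln(2) / ln(1 + 0.096) = 0.6931 / 0.091667 ≈ 7.56.
≈ 8 years.

8 years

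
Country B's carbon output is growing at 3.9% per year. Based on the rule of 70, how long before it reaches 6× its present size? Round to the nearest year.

≈ 46 years

At 3.9% it doubles every 70/3.9 ≈ 17.95 years.
6× is log₂ 6 ≈ 2.58 doublings, so ≈ 2.58 × 17.95 = 46 years.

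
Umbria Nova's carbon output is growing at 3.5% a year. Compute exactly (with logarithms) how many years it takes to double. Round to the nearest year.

20 years

t = ln(2) / ln(1 + 0.035) = 0.6931 / 0.034401 ≈ 20.15.
≈ 20 years.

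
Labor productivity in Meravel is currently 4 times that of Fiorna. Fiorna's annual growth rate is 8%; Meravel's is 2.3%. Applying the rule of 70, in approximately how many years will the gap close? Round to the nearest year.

roughly 25 years

The growth-rate gap is 8% − 2.3% = 5.7 percentage points.
So the ratio between them halves every 70/5.7 ≈ 12.28 years.
A 4 times gap closes after 2 halvings: 2 × 12.28 ≈ 25 years.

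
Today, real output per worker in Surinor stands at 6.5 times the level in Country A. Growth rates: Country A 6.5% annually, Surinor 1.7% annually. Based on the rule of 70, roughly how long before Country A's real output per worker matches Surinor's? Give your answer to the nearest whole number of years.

Country A gains on Surinor at 6.5% − 1.7% = 4.8 points a year.
At that relative rate the gap halves every 70/4.8 ≈ 14.58 years.
A 6.5 times gap takes log₂(6.5) ≈ 2.70 halvings to close: 2.70 × 14.58 ≈ 39 years.

about 39 years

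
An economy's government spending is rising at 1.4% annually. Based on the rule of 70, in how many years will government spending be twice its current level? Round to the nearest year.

Doubling time ≈ 70 / 1.4 = 50.00 years.

around 50 years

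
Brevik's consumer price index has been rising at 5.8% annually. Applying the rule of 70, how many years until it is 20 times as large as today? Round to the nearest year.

approximately 52 years

One doubling takes 70/5.8 = 12.07 years.
20× is log₂ 20 ≈ 4.32 doublings, so ≈ 4.32 × 12.07 = 52 years.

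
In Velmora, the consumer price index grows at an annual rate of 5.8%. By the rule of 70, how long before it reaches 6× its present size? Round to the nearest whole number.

Doubling time ≈ 70/5.8 = 12.07 years.
6× is log₂ 6 ≈ 2.58 doublings, so ≈ 2.58 × 12.07 = 31 years.

31 years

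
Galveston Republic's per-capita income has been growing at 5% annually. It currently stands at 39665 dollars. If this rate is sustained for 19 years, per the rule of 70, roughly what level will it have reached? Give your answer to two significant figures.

It doubles every 70/5 ≈ 14.00 years, so 19 years is 1.36 doublings.
2^1.36 ≈ 2.57; 39665 × 2.57 ≈ 100000 dollars.

around 100000 dollars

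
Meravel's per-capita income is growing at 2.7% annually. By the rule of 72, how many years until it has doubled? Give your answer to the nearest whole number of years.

27 years

At 2.7%, doubling takes about 72/2.7 = 26.67 years.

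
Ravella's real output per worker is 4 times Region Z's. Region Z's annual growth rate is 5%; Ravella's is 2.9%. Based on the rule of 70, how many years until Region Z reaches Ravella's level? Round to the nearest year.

The growth-rate gap is 5% − 2.9% = 2.1 percentage points.
So the ratio between them halves every 70/2.1 ≈ 33.33 years.
A 4 times gap closes after 2 halvings: 2 × 33.33 ≈ 67 years.

67 years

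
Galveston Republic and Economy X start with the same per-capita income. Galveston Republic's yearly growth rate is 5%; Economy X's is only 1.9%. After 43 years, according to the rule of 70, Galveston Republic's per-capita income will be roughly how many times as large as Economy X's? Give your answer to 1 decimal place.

≈ 3.7 times

Galveston Republic pulls ahead at 3.1 pp per year, so the ratio doubles every 70/3.1 ≈ 22.58 years.
In 43 years that's 1.90 doublings: 2^1.90 ≈ 3.7.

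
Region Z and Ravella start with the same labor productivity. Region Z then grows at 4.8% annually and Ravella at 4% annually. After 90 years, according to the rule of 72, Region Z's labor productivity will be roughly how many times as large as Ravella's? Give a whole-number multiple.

Only the 0.8-point difference matters.
72/0.8 ≈ 90.00 years per doubling of the ratio; 90 years gives 1.00 doublings, so ≈ 2×.

around 2 times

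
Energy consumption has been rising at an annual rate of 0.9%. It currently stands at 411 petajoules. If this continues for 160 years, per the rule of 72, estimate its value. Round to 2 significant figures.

1600 petajoules

It doubles every 72/0.9 ≈ 80.00 years, so 160 years is 2.00 doublings.
2^2.00 ≈ 4.00; 411 × 4.00 ≈ 1600 petajoules.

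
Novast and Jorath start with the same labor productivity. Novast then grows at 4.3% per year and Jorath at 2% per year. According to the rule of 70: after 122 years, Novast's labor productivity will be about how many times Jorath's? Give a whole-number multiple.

about 16 times

Rate gap = 4.3% − 2% = 2.3 points.
The ratio doubles every 70/2.3 ≈ 30.43 years.
122/30.43 ≈ 4.01 doublings → ratio ≈ 2^4.01 ≈ 16.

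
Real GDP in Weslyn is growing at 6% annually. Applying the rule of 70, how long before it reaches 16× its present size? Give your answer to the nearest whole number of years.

around 47 years

At 6% it doubles every 70/6 ≈ 11.67 years.
Getting to 16× needs 4 doublings: 4 × 11.67 ≈ 47 years.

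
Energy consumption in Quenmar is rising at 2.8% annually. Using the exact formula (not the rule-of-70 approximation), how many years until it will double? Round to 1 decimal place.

t = ln(2) / ln(1 + 0.028) = 0.6931 / 0.027615 ≈ 25.10.

25.1 years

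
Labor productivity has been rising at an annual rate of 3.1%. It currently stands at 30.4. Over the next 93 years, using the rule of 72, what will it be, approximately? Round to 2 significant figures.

approximately 490

It doubles every 72/3.1 ≈ 23.23 years, so 93 years is 4.00 doublings.
2^4.00 ≈ 16.00; 30.4 × 16.00 ≈ 490.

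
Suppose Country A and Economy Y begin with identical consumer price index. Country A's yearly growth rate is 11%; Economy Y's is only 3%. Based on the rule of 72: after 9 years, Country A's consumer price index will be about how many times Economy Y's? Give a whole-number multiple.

Country A pulls ahead at 8 pp per year, so the ratio doubles every 72/8 ≈ 9.00 years.
In 9 years that's 1.00 doublings: 2^1.00 ≈ 2.

approximately 2 times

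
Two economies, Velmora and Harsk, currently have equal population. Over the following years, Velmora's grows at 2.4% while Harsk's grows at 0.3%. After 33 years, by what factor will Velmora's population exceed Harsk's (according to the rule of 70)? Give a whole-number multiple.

Rate gap = 2.4% − 0.3% = 2.1 points.
The ratio doubles every 70/2.1 ≈ 33.33 years.
33/33.33 ≈ 0.99 doublings → ratio ≈ 2^0.99 ≈ 2.

about 2 times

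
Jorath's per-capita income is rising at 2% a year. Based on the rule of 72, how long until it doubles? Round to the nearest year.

At 2%, doubling takes about 72/2 = 36.00 years.

≈ 36 years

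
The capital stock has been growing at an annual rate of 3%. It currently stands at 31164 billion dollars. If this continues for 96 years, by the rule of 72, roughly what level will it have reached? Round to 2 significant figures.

≈ 500000 billion dollars

Doubling time ≈ 72/3 = 24.00 years.
96 years is 96/24.00 ≈ 4.00 doublings, a factor of 2^4.00 ≈ 16.00.
31164 × 16.00 ≈ 500000 billion dollars.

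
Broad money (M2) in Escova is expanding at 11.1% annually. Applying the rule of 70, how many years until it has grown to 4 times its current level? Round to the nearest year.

Doubling time ≈ 70/11.1 = 6.31 years.
Getting to 4× needs 2 doublings: 2 × 6.31 ≈ 13 years.

13 years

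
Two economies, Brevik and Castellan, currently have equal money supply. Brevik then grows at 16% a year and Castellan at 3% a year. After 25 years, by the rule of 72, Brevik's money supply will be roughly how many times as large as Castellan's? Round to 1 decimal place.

Only the 13-point difference matters.
72/13 ≈ 5.54 years per doubling of the ratio; 25 years gives 4.51 doublings, so ≈ 22.8×.

around 22.8 times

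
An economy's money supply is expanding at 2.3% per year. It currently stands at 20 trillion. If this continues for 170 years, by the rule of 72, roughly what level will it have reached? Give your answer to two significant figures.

Doubling time ≈ 72/2.3 = 31.30 years.
170 years is 170/31.30 ≈ 5.43 doublings, a factor of 2^5.43 ≈ 43.11.
20 × 43.11 ≈ 860 trillion.

≈ 860 trillion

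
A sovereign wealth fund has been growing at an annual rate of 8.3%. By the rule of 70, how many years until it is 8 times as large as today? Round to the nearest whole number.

Doubling time ≈ 70/8.3 = 8.43 years.
Getting to 8× needs 3 doublings: 3 × 8.43 ≈ 25 years.

approximately 25 years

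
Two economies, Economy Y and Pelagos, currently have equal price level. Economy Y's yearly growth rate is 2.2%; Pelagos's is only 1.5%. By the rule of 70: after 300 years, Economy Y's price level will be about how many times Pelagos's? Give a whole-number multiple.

Economy Y pulls ahead at 0.7 pp per year, so the ratio doubles every 70/0.7 ≈ 100.00 years.
In 300 years that's 3.00 doublings: 2^3.00 ≈ 8.

8 times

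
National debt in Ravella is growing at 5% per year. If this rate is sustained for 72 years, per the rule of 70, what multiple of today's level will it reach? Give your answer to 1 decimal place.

about 35.3 times

Doubles every ≈ 14.00 years (70/5).
72 years is 5.14 doublings; 2^5.14 ≈ 35.3×.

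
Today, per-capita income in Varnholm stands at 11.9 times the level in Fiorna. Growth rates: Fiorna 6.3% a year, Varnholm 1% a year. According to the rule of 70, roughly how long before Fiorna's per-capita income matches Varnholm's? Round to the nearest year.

roughly 47 years

Fiorna gains on Varnholm at 6.3% − 1% = 5.3 points a year.
At that relative rate the gap halves every 70/5.3 ≈ 13.21 years.
An 11.9 times gap takes log₂(11.9) ≈ 3.57 halvings to close: 3.57 × 13.21 ≈ 47 years.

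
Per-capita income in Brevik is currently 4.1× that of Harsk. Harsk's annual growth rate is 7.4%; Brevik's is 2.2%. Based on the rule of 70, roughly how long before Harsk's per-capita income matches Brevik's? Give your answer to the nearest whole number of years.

roughly 27 years

Harsk gains on Brevik at 7.4% − 2.2% = 5.2 points a year.
At that relative rate the gap halves every 70/5.2 ≈ 13.46 years.
A 4.1× gap takes log₂(4.1) ≈ 2.04 halvings to close: 2.04 × 13.46 ≈ 27 years.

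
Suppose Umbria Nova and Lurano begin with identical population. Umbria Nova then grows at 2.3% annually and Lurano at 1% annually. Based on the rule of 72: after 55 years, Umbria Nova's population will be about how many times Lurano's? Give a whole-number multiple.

Umbria Nova pulls ahead at 1.3 pp per year, so the ratio doubles every 72/1.3 ≈ 55.38 years.
In 55 years that's 0.99 doublings: 2^0.99 ≈ 2.

roughly 2 times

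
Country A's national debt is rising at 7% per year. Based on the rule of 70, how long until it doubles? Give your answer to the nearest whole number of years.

70/7 ≈ 10.00, so it doubles roughly every 10 years.

around 10 years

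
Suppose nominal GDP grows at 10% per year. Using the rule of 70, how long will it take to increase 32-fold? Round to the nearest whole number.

One doubling takes 70/10 = 7.00 years.
32 = 2^5, so 5 doublings → 35 years.

≈ 35 years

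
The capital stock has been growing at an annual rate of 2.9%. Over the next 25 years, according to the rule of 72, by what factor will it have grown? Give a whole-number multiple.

about 2 times

72/2.9 ≈ 24.83 years per doubling.
25 years fits 1 doubling: 2^1 = 2.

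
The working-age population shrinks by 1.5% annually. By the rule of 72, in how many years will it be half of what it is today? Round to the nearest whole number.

The rule works in reverse for decay: 72/1.5 ≈ 48.00 years to halve.

around 48 years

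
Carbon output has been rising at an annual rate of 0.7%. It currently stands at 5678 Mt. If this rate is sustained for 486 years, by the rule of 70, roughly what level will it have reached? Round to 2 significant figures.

roughly 160000 Mt

Doubling time ≈ 70/0.7 = 100.00 years.
486 years is 486/100.00 ≈ 4.86 doublings, a factor of 2^4.86 ≈ 29.04.
5678 × 29.04 ≈ 160000 Mt.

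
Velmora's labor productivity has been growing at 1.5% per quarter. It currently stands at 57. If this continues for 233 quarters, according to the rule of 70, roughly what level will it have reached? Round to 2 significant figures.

It doubles every 70/1.5 ≈ 46.67 quarters, so 233 quarters is 4.99 doublings.
2^4.99 ≈ 31.78; 57 × 31.78 ≈ 1800.

1800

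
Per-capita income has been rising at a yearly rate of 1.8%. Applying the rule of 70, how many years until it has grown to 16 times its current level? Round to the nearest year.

Doubling time ≈ 70/1.8 = 38.89 years.
16 = 2^4, so 4 doublings → 156 years.

≈ 156 years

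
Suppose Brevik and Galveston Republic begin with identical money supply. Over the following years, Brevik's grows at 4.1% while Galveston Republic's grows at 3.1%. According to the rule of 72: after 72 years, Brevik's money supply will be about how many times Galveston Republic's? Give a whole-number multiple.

Rate gap = 4.1% − 3.1% = 1 point.
The ratio doubles every 72/1 ≈ 72.00 years.
72/72.00 ≈ 1.00 doublings → ratio ≈ 2^1.00 ≈ 2.

≈ 2 times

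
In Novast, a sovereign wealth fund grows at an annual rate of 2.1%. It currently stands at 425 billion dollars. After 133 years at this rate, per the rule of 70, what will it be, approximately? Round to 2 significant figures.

approximately 6800 billion dollars

Doubling time ≈ 70/2.1 = 33.33 years.
133 years is 133/33.33 ≈ 3.99 doublings, a factor of 2^3.99 ≈ 15.89.
425 × 15.89 ≈ 6800 billion dollars.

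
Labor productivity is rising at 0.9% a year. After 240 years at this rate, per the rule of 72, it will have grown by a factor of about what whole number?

approximately 8 times

72/0.9 ≈ 80.00 years per doubling.
240 years fits 3 doublings: 2^3 = 8.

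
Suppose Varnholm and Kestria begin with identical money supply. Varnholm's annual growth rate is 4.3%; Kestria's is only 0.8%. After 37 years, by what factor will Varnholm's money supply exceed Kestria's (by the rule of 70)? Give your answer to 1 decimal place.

Only the 3.5-point difference matters.
70/3.5 ≈ 20.00 years per doubling of the ratio; 37 years gives 1.85 doublings, so ≈ 3.6×.

roughly 3.6 times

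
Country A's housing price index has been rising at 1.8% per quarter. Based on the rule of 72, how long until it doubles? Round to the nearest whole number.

72/1.8 ≈ 40.00, so it doubles roughly every 40 quarters.

around 40 quarters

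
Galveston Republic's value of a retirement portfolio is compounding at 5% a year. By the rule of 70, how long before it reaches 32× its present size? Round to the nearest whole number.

At 5% it doubles every 70/5 ≈ 14.00 years.
Getting to 32× needs 5 doublings: 5 × 14.00 ≈ 70 years.

roughly 70 years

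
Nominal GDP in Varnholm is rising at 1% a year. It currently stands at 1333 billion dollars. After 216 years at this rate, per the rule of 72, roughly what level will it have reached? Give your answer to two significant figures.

roughly 11000 billion dollars

It doubles every 72/1 ≈ 72.00 years, so 216 years is 3.00 doublings.
2^3.00 ≈ 8.00; 1333 × 8.00 ≈ 11000 billion dollars.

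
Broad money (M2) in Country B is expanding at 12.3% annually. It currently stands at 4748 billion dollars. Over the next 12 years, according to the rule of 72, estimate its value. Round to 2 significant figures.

20000 billion dollars

It doubles every 72/12.3 ≈ 5.85 years, so 12 years is 2.05 doublings.
2^2.05 ≈ 4.14; 4748 × 4.14 ≈ 20000 billion dollars.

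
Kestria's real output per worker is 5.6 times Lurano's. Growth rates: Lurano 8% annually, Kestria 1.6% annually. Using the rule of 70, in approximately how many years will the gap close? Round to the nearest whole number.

Lurano gains on Kestria at 8% − 1.6% = 6.4 points a year.
At that relative rate the gap halves every 70/6.4 ≈ 10.94 years.
A 5.6 times gap takes log₂(5.6) ≈ 2.49 halvings to close: 2.49 × 10.94 ≈ 27 years.

27 years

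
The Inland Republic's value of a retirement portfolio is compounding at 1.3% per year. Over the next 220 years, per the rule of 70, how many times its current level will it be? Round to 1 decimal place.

Doubles every ≈ 53.85 years (70/1.3).
220 years is 4.09 doublings; 2^4.09 ≈ 17.0×.

about 17.0 times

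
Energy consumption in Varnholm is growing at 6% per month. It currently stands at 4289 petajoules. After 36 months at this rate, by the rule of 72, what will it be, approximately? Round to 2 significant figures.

Doubling time ≈ 72/6 = 12.00 months.
36 months is 36/12.00 ≈ 3.00 doublings, a factor of 2^3.00 ≈ 8.00.
4289 × 8.00 ≈ 34000 petajoules.

around 34000 petajoules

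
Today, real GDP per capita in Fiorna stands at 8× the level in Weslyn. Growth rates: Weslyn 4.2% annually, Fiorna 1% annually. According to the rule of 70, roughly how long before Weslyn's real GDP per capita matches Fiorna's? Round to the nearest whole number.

66 years

What matters is the difference: 3.2 pp.
Rule of 70 on the gap: the ratio halves every 70/3.2 ≈ 21.88 years.
An 8× gap closes after 3 halvings: 3 × 21.88 ≈ 66 years.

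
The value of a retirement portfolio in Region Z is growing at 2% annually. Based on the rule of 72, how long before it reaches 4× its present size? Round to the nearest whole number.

Doubling time ≈ 72/2 = 36.00 years.
4 = 2^2, so 2 doublings → 72 years.

approximately 72 years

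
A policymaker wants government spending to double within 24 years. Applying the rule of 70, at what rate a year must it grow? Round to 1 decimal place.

70 / 24 ≈ 2.92, so about 2.9% a year.

around 2.9%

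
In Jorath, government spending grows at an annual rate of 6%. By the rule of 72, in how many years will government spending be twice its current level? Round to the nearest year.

At 6%, doubling takes about 72/6 = 12.00 years.

roughly 12 years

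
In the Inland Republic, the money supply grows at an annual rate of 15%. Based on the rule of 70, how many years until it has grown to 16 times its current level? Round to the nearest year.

Doubling time ≈ 70/15 = 4.67 years.
Getting to 16× needs 4 doublings: 4 × 4.67 ≈ 19 years.

roughly 19 years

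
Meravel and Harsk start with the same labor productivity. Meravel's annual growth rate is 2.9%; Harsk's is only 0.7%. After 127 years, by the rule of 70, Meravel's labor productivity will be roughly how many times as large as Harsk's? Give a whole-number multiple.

Rate gap = 2.9% − 0.7% = 2.2 points.
The ratio doubles every 70/2.2 ≈ 31.82 years.
127/31.82 ≈ 3.99 doublings → ratio ≈ 2^3.99 ≈ 16.

≈ 16 times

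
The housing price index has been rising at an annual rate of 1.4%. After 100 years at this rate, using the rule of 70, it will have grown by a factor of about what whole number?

roughly 4 times

Doubling time ≈ 70/1.4 = 50.00 years.
100/50.00 ≈ 2 doublings, so about 2^2 = 4×.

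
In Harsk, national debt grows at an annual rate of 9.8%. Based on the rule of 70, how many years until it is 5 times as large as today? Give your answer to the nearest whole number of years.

At 9.8% it doubles every 70/9.8 ≈ 7.14 years.
Reaching 5× takes log₂(5) ≈ 2.32 doublings.
2.32 × 7.14 ≈ 17 years.

≈ 17 years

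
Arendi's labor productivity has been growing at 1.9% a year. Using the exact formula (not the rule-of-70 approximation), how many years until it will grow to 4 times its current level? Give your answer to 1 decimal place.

73.7 years

t = ln(4) / ln(1 + 0.019) = 1.3863 / 0.018822 ≈ 73.65.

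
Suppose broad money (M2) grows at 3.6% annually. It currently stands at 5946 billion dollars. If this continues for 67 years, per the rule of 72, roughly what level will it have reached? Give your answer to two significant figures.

approximately 61000 billion dollars

It doubles every 72/3.6 ≈ 20.00 years, so 67 years is 3.35 doublings.
2^3.35 ≈ 10.20; 5946 × 10.20 ≈ 61000 billion dollars.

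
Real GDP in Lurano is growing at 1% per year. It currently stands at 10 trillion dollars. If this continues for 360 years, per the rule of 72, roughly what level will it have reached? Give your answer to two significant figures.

around 320 trillion dollars

Doubling time ≈ 72/1 = 72.00 years.
360 years is 360/72.00 ≈ 5.00 doublings, a factor of 2^5.00 ≈ 32.00.
10 × 32.00 ≈ 320 trillion dollars.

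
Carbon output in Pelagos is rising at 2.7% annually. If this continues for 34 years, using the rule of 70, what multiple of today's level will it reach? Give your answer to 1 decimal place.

roughly 2.5 times

Doubles every ≈ 25.93 years (70/2.7).
34 years is 1.31 doublings; 2^1.31 ≈ 2.5×.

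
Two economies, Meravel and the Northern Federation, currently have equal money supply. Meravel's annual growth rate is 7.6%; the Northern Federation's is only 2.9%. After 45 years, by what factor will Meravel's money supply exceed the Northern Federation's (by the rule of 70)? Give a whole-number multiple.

Meravel pulls ahead at 4.7 pp per year, so the ratio doubles every 70/4.7 ≈ 14.89 years.
In 45 years that's 3.02 doublings: 2^3.02 ≈ 8.

≈ 8 times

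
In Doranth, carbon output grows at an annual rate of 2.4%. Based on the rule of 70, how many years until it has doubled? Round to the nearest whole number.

At 2.4%, doubling takes about 70/2.4 = 29.17 years.

29 years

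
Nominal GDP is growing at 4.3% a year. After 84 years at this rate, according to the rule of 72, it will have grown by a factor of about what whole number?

around 32 times

Doubling time ≈ 72/4.3 = 16.74 years.
84/16.74 ≈ 5 doublings, so about 2^5 = 32×.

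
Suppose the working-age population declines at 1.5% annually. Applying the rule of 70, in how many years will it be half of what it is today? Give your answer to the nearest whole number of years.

about 47 years

Halving time ≈ 70 / 1.5 = 46.67 → 47 years.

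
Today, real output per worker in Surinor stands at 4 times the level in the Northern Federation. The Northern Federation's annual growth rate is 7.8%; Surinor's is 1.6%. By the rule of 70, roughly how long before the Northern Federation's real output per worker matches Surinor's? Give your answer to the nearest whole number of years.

about 23 years

What matters is the difference: 6.2 pp.
Rule of 70 on the gap: the ratio halves every 70/6.2 ≈ 11.29 years.
A 4 times gap closes after 2 halvings: 2 × 11.29 ≈ 23 years.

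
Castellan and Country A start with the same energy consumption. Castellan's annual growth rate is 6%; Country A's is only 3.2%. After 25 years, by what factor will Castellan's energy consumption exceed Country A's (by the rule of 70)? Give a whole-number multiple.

2 times

Rate gap = 6% − 3.2% = 2.8 points.
The ratio doubles every 70/2.8 ≈ 25.00 years.
25/25.00 ≈ 1.00 doublings → ratio ≈ 2^1.00 ≈ 2.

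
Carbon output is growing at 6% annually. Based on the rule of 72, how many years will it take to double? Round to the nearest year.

around 12 years

Doubling time ≈ 72 / 6 = 12.00 years.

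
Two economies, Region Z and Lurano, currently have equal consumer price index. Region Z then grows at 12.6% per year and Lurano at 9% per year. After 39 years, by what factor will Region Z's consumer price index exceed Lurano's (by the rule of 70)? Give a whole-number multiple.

Only the 3.6-point difference matters.
70/3.6 ≈ 19.44 years per doubling of the ratio; 39 years gives 2.01 doublings, so ≈ 4×.

4 times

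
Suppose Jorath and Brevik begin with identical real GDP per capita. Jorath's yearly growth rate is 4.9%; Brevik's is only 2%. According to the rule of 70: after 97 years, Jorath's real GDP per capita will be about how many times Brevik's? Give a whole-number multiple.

around 16 times

Rate gap = 4.9% − 2% = 2.9 points.
The ratio doubles every 70/2.9 ≈ 24.14 years.
97/24.14 ≈ 4.02 doublings → ratio ≈ 2^4.02 ≈ 16.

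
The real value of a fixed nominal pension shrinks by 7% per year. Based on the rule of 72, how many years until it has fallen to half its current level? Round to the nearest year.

around 10 years

The rule works in reverse for decay: 72/7 ≈ 10.29 years to halve.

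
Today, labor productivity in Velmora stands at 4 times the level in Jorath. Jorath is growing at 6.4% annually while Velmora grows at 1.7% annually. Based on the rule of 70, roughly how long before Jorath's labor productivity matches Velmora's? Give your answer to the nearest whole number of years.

The growth-rate gap is 6.4% − 1.7% = 4.7 percentage points.
So the ratio between them halves every 70/4.7 ≈ 14.89 years.
A 4 times gap closes after 2 halvings: 2 × 14.89 ≈ 30 years.

30 years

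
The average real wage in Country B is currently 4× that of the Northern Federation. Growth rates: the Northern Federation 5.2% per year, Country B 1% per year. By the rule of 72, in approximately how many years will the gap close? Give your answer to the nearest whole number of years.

roughly 34 years

The growth-rate gap is 5.2% − 1% = 4.2 percentage points.
So the ratio between them halves every 72/4.2 ≈ 17.14 years.
A 4× gap closes after 2 halvings: 2 × 17.14 ≈ 34 years.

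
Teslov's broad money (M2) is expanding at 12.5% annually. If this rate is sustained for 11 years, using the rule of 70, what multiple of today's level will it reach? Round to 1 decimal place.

roughly 3.9 times

Doubles every ≈ 5.60 years (70/12.5).
11 years is 1.96 doublings; 2^1.96 ≈ 3.9×.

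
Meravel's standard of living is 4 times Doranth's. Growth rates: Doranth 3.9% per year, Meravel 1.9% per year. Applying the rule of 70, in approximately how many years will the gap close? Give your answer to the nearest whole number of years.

The growth-rate gap is 3.9% − 1.9% = 2 percentage points.
So the ratio between them halves every 70/2 ≈ 35.00 years.
A 4 times gap closes after 2 halvings: 2 × 35.00 ≈ 70 years.

around 70 years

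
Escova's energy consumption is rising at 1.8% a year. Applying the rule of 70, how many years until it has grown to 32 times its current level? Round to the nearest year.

roughly 194 years

One doubling takes 70/1.8 = 38.89 years.
Getting to 32× needs 5 doublings: 5 × 38.89 ≈ 194 years.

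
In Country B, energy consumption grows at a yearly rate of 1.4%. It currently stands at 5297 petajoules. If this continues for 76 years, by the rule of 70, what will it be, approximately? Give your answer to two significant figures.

15000 petajoules

Doubling time ≈ 70/1.4 = 50.00 years.
76 years is 76/50.00 ≈ 1.52 doublings, a factor of 2^1.52 ≈ 2.87.
5297 × 2.87 ≈ 15000 petajoules.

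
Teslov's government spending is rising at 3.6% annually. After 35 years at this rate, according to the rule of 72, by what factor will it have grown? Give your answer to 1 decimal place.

≈ 3.4 times

Doubling time ≈ 72/3.6 = 20.00 years.
35 years / 20.00 ≈ 1.75 doublings → factor 2^1.75 ≈ 3.4.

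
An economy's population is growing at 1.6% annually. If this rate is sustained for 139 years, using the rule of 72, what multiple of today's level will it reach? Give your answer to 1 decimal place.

≈ 8.5 times

Doubling time ≈ 72/1.6 = 45.00 years.
139 years / 45.00 ≈ 3.09 doublings → factor 2^3.09 ≈ 8.5.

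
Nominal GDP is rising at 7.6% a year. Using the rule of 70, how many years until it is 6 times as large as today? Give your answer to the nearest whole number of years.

One doubling takes 70/7.6 = 9.21 years.
6× is log₂ 6 ≈ 2.58 doublings, so ≈ 2.58 × 9.21 = 24 years.

about 24 years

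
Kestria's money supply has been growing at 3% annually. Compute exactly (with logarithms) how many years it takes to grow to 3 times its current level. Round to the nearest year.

t = ln(3) / ln(1 + 0.03) = 1.0986 / 0.029559 ≈ 37.17.
≈ 37 years.

37 years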